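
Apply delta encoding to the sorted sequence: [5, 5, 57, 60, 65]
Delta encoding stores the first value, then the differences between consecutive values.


First value: 5
Deltas:
  5 - 5 = 0
  57 - 5 = 52
  60 - 57 = 3
  65 - 60 = 5


Delta encoded: [5, 0, 52, 3, 5]


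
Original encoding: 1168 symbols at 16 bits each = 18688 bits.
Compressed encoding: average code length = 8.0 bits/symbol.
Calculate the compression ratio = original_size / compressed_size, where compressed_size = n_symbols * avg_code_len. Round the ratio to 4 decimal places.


original_size = n_symbols * orig_bits = 1168 * 16 = 18688 bits
compressed_size = n_symbols * avg_code_len = 1168 * 8.0 = 9344.0 bits
ratio = original_size / compressed_size = 18688 / 9344.0 = 2.0

Compression ratio = 2.0


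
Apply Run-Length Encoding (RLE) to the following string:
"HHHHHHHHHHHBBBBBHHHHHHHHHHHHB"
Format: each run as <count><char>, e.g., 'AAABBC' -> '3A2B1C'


Scanning runs left to right:
  i=0: run of 'H' x 11 -> '11H'
  i=11: run of 'B' x 5 -> '5B'
  i=16: run of 'H' x 12 -> '12H'
  i=28: run of 'B' x 1 -> '1B'

RLE = 11H5B12H1B


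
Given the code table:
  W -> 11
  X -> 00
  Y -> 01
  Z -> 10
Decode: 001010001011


Decoding:
00 -> X
10 -> Z
10 -> Z
00 -> X
10 -> Z
11 -> W


Result: XZZXZW


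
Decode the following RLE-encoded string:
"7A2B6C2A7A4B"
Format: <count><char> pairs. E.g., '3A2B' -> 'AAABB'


Expanding each <count><char> pair:
  7A -> 'AAAAAAA'
  2B -> 'BB'
  6C -> 'CCCCCC'
  2A -> 'AA'
  7A -> 'AAAAAAA'
  4B -> 'BBBB'

Decoded = AAAAAAABBCCCCCCAAAAAAAAABBBB


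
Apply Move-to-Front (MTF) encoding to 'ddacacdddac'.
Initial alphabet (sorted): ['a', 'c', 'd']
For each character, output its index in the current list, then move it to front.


MTF encoding:
'd': index 2 in ['a', 'c', 'd'] -> ['d', 'a', 'c']
'd': index 0 in ['d', 'a', 'c'] -> ['d', 'a', 'c']
'a': index 1 in ['d', 'a', 'c'] -> ['a', 'd', 'c']
'c': index 2 in ['a', 'd', 'c'] -> ['c', 'a', 'd']
'a': index 1 in ['c', 'a', 'd'] -> ['a', 'c', 'd']
'c': index 1 in ['a', 'c', 'd'] -> ['c', 'a', 'd']
'd': index 2 in ['c', 'a', 'd'] -> ['d', 'c', 'a']
'd': index 0 in ['d', 'c', 'a'] -> ['d', 'c', 'a']
'd': index 0 in ['d', 'c', 'a'] -> ['d', 'c', 'a']
'a': index 2 in ['d', 'c', 'a'] -> ['a', 'd', 'c']
'c': index 2 in ['a', 'd', 'c'] -> ['c', 'a', 'd']


Output: [2, 0, 1, 2, 1, 1, 2, 0, 0, 2, 2]


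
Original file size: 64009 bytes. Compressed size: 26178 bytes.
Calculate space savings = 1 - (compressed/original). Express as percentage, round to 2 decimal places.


ratio = compressed/original = 26178/64009 = 0.408974
savings = 1 - ratio = 1 - 0.408974 = 0.591026
as a percentage: 0.591026 * 100 = 59.1%

Space savings = 1 - 26178/64009 = 59.1%


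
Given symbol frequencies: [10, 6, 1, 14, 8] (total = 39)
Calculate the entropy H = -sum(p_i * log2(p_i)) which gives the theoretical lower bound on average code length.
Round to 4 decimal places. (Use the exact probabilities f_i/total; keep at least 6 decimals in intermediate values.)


Per-symbol terms -p_i * log2(p_i) with p_i = f_i/39:
  p = 10/39 = 0.256410: log2(p) = -1.963474, -p*log2(p) = 0.503455
  p = 6/39 = 0.153846: log2(p) = -2.700440, -p*log2(p) = 0.415452
  p = 1/39 = 0.025641: log2(p) = -5.285402, -p*log2(p) = 0.135523
  p = 14/39 = 0.358974: log2(p) = -1.478047, -p*log2(p) = 0.530581
  p = 8/39 = 0.205128: log2(p) = -2.285402, -p*log2(p) = 0.468800
H = 0.503455 + 0.415452 + 0.135523 + 0.530581 + 0.468800 = 2.053811

H = 2.0538 bits/symbol


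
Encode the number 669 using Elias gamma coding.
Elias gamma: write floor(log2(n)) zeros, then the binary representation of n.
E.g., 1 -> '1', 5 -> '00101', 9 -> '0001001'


num_bits = floor(log2(669)) + 1 = 10
leading_zeros = num_bits - 1 = 9
binary(669) = 1010011101

Elias gamma(669) = '000000000' + '1010011101' = 0000000001010011101 (19 bits)


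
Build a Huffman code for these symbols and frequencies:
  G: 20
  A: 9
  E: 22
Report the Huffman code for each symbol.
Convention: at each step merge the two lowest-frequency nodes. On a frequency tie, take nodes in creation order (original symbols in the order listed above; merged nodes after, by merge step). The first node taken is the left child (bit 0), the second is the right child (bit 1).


Huffman tree construction:
Step 1: Merge A(9) + G(20) = 29
Step 2: Merge E(22) + (A+G)(29) = 51
Read each symbol's code off the tree from the root (left child = 0, right child = 1).

Codes:
  G: 11 (length 2)
  A: 10 (length 2)
  E: 0 (length 1)
Average code length: 80/51 = 1.5686 bits/symbol


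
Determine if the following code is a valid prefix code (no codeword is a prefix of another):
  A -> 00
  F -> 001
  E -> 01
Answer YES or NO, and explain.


Checking each pair (does one codeword prefix another?):
  A='00' vs F='001': prefix -- VIOLATION

NO -- this is NOT a valid prefix code. A (00) is a prefix of F (001).


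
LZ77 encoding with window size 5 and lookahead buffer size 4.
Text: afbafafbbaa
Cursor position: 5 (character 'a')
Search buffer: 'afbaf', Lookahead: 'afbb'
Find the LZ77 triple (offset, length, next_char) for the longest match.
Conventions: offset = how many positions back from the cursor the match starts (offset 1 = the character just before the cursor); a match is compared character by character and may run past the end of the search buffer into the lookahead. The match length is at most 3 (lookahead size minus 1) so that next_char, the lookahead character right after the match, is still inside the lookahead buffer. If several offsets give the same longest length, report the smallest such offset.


Try each offset into the search buffer:
  offset=1 (pos 4, char 'f'): match length 0
  offset=2 (pos 3, char 'a'): match length 2
  offset=3 (pos 2, char 'b'): match length 0
  offset=4 (pos 1, char 'f'): match length 0
  offset=5 (pos 0, char 'a'): match length 3
Longest match has length 3 at offset 5.
next_char = character at position 5 + 3 = 8 -> 'b'

Best match: offset=5, length=3 (matching 'afb' starting at position 0)
LZ77 triple: (5, 3, 'b')


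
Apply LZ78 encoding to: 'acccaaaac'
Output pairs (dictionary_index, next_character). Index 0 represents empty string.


LZ78 encoding steps:
Dictionary: {0: ''}
Step 1: w='' (idx 0), next='a' -> output (0, 'a'), add 'a' as idx 1
Step 2: w='' (idx 0), next='c' -> output (0, 'c'), add 'c' as idx 2
Step 3: w='c' (idx 2), next='c' -> output (2, 'c'), add 'cc' as idx 3
Step 4: w='a' (idx 1), next='a' -> output (1, 'a'), add 'aa' as idx 4
Step 5: w='aa' (idx 4), next='c' -> output (4, 'c'), add 'aac' as idx 5


Encoded: [(0, 'a'), (0, 'c'), (2, 'c'), (1, 'a'), (4, 'c')]


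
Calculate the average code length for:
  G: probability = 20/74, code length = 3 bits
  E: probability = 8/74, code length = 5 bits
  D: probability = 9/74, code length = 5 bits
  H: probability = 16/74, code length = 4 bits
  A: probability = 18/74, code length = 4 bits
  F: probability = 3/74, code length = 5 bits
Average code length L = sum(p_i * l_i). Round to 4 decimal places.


Weighted contributions p_i * l_i:
  G: (20/74) * 3 = 60/74
  E: (8/74) * 5 = 40/74
  D: (9/74) * 5 = 45/74
  H: (16/74) * 4 = 64/74
  A: (18/74) * 4 = 72/74
  F: (3/74) * 5 = 15/74
Sum = (60 + 40 + 45 + 64 + 72 + 15)/74 = 296/74

L = 296/74 = 4.0000 bits/symbol


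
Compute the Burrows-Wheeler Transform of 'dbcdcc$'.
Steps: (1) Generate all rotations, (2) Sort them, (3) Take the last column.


Rotations (sorted):
  0: $dbcdcc -> last char: c
  1: bcdcc$d -> last char: d
  2: c$dbcdc -> last char: c
  3: cc$dbcd -> last char: d
  4: cdcc$db -> last char: b
  5: dbcdcc$ -> last char: $
  6: dcc$dbc -> last char: c


BWT = cdcdb$c


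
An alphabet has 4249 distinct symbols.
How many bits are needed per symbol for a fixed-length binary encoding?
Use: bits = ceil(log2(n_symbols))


log2(4249) = 12.0529
Bracket: 2^12 = 4096 < 4249 <= 2^13 = 8192
So ceil(log2(4249)) = 13

bits = ceil(log2(4249)) = ceil(12.0529) = 13 bits


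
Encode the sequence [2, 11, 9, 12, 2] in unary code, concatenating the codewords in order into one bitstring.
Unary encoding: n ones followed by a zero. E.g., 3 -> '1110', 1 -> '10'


Encode each number as n ones followed by a terminating 0:
  2 -> 110 (3 bits)
  11 -> 111111111110 (12 bits)
  9 -> 1111111110 (10 bits)
  12 -> 1111111111110 (13 bits)
  2 -> 110 (3 bits)
Total length = 3 + 12 + 10 + 13 + 3 = 41 bits.

Unary([2, 11, 9, 12, 2]) = 11011111111111011111111101111111111110110 (41 bits)


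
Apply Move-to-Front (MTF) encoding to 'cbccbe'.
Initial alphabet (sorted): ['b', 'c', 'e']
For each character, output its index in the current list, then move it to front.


MTF encoding:
'c': index 1 in ['b', 'c', 'e'] -> ['c', 'b', 'e']
'b': index 1 in ['c', 'b', 'e'] -> ['b', 'c', 'e']
'c': index 1 in ['b', 'c', 'e'] -> ['c', 'b', 'e']
'c': index 0 in ['c', 'b', 'e'] -> ['c', 'b', 'e']
'b': index 1 in ['c', 'b', 'e'] -> ['b', 'c', 'e']
'e': index 2 in ['b', 'c', 'e'] -> ['e', 'b', 'c']


Output: [1, 1, 1, 0, 1, 2]


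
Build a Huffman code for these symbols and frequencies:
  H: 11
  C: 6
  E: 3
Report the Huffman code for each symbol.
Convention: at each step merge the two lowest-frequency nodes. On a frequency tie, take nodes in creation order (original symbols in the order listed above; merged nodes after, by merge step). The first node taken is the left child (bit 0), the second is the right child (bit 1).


Huffman tree construction:
Step 1: Merge E(3) + C(6) = 9
Step 2: Merge (E+C)(9) + H(11) = 20
Read each symbol's code off the tree from the root (left child = 0, right child = 1).

Codes:
  H: 1 (length 1)
  C: 01 (length 2)
  E: 00 (length 2)
Average code length: 29/20 = 1.4500 bits/symbol


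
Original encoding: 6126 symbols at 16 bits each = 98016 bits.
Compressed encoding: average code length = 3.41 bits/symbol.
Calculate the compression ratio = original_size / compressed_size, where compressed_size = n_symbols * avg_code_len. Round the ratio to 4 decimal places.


original_size = n_symbols * orig_bits = 6126 * 16 = 98016 bits
compressed_size = n_symbols * avg_code_len = 6126 * 3.41 = 20889.66 bits
ratio = original_size / compressed_size = 98016 / 20889.66 = 4.6921

Compression ratio = 4.6921


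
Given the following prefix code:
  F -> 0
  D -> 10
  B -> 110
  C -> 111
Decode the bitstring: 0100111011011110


Decoding step by step:
Bits 0 -> F
Bits 10 -> D
Bits 0 -> F
Bits 111 -> C
Bits 0 -> F
Bits 110 -> B
Bits 111 -> C
Bits 10 -> D


Decoded message: FDFCFBCD


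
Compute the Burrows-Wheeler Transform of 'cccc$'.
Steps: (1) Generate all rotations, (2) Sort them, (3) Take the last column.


Rotations (sorted):
  0: $cccc -> last char: c
  1: c$ccc -> last char: c
  2: cc$cc -> last char: c
  3: ccc$c -> last char: c
  4: cccc$ -> last char: $


BWT = cccc$


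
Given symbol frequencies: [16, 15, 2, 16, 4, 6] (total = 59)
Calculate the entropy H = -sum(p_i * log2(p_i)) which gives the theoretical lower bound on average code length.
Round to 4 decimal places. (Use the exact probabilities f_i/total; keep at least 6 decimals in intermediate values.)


Per-symbol terms -p_i * log2(p_i) with p_i = f_i/59:
  p = 16/59 = 0.271186: log2(p) = -1.882643, -p*log2(p) = 0.510547
  p = 15/59 = 0.254237: log2(p) = -1.975752, -p*log2(p) = 0.502310
  p = 2/59 = 0.033898: log2(p) = -4.882643, -p*log2(p) = 0.165513
  p = 16/59 = 0.271186: log2(p) = -1.882643, -p*log2(p) = 0.510547
  p = 4/59 = 0.067797: log2(p) = -3.882643, -p*log2(p) = 0.263230
  p = 6/59 = 0.101695: log2(p) = -3.297681, -p*log2(p) = 0.335357
H = 0.510547 + 0.502310 + 0.165513 + 0.510547 + 0.263230 + 0.335357 = 2.287504

H = 2.2875 bits/symbol


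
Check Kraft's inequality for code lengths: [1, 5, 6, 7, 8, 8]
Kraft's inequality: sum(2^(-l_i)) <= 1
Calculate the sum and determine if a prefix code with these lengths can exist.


Sum = 2^(-1) + 2^(-5) + 2^(-6) + 2^(-7) + 2^(-8) + 2^(-8)
    = 0.5 + 0.03125 + 0.015625 + 0.0078125 + 0.00390625 + 0.00390625
    = 144/256 = 0.5625
Since 0.5625 <= 1, Kraft's inequality IS satisfied.
A prefix code with these lengths CAN exist.

Kraft sum = 0.5625. Satisfied.


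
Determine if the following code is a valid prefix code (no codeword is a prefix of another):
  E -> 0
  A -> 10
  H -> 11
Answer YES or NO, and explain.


Checking each pair (does one codeword prefix another?):
  E='0' vs A='10': no prefix
  E='0' vs H='11': no prefix
  A='10' vs E='0': no prefix
  A='10' vs H='11': no prefix
  H='11' vs E='0': no prefix
  H='11' vs A='10': no prefix
No violation found over all pairs.

YES -- this is a valid prefix code. No codeword is a prefix of any other codeword.


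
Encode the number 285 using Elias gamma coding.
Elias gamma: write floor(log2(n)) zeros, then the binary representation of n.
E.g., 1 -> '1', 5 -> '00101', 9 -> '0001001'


num_bits = floor(log2(285)) + 1 = 9
leading_zeros = num_bits - 1 = 8
binary(285) = 100011101

Elias gamma(285) = '00000000' + '100011101' = 00000000100011101 (17 bits)


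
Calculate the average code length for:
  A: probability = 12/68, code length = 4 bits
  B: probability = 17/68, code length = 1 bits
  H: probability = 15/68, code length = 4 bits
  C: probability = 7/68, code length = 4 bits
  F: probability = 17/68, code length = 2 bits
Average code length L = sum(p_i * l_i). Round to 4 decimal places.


Weighted contributions p_i * l_i:
  A: (12/68) * 4 = 48/68
  B: (17/68) * 1 = 17/68
  H: (15/68) * 4 = 60/68
  C: (7/68) * 4 = 28/68
  F: (17/68) * 2 = 34/68
Sum = (48 + 17 + 60 + 28 + 34)/68 = 187/68

L = 187/68 = 2.7500 bits/symbol


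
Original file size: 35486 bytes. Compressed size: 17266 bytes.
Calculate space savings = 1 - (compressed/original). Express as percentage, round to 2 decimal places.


ratio = compressed/original = 17266/35486 = 0.486558
savings = 1 - ratio = 1 - 0.486558 = 0.513442
as a percentage: 0.513442 * 100 = 51.34%

Space savings = 1 - 17266/35486 = 51.34%


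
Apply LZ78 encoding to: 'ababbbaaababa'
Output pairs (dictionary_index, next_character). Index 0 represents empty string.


LZ78 encoding steps:
Dictionary: {0: ''}
Step 1: w='' (idx 0), next='a' -> output (0, 'a'), add 'a' as idx 1
Step 2: w='' (idx 0), next='b' -> output (0, 'b'), add 'b' as idx 2
Step 3: w='a' (idx 1), next='b' -> output (1, 'b'), add 'ab' as idx 3
Step 4: w='b' (idx 2), next='b' -> output (2, 'b'), add 'bb' as idx 4
Step 5: w='a' (idx 1), next='a' -> output (1, 'a'), add 'aa' as idx 5
Step 6: w='ab' (idx 3), next='a' -> output (3, 'a'), add 'aba' as idx 6
Step 7: w='b' (idx 2), next='a' -> output (2, 'a'), add 'ba' as idx 7


Encoded: [(0, 'a'), (0, 'b'), (1, 'b'), (2, 'b'), (1, 'a'), (3, 'a'), (2, 'a')]


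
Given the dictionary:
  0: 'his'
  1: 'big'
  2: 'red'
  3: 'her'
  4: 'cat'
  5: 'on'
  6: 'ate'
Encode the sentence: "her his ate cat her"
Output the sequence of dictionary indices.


Look up each word in the dictionary:
  'her' -> 3
  'his' -> 0
  'ate' -> 6
  'cat' -> 4
  'her' -> 3

Encoded: [3, 0, 6, 4, 3]


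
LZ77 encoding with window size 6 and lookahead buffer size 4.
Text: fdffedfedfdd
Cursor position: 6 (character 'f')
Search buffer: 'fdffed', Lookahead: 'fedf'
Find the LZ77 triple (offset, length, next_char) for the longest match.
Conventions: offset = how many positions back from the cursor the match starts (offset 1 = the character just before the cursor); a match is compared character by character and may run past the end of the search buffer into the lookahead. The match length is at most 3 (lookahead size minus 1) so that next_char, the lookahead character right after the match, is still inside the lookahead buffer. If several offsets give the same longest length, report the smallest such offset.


Try each offset into the search buffer:
  offset=1 (pos 5, char 'd'): match length 0
  offset=2 (pos 4, char 'e'): match length 0
  offset=3 (pos 3, char 'f'): match length 3
  offset=4 (pos 2, char 'f'): match length 1
  offset=5 (pos 1, char 'd'): match length 0
  offset=6 (pos 0, char 'f'): match length 1
Longest match has length 3 at offset 3.
next_char = character at position 6 + 3 = 9 -> 'f'

Best match: offset=3, length=3 (matching 'fed' starting at position 3)
LZ77 triple: (3, 3, 'f')


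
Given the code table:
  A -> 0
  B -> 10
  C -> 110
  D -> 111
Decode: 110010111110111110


Decoding:
110 -> C
0 -> A
10 -> B
111 -> D
110 -> C
111 -> D
110 -> C


Result: CABDCDC


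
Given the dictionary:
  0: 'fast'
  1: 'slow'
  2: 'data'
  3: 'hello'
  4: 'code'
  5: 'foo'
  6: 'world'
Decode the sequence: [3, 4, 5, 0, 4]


Look up each index in the dictionary:
  3 -> 'hello'
  4 -> 'code'
  5 -> 'foo'
  0 -> 'fast'
  4 -> 'code'

Decoded: "hello code foo fast code"


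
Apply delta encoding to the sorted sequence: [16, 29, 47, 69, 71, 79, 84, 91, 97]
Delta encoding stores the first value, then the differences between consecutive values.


First value: 16
Deltas:
  29 - 16 = 13
  47 - 29 = 18
  69 - 47 = 22
  71 - 69 = 2
  79 - 71 = 8
  84 - 79 = 5
  91 - 84 = 7
  97 - 91 = 6


Delta encoded: [16, 13, 18, 22, 2, 8, 5, 7, 6]


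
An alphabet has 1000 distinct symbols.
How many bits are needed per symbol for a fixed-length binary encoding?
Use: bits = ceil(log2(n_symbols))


log2(1000) = 9.9658
Bracket: 2^9 = 512 < 1000 <= 2^10 = 1024
So ceil(log2(1000)) = 10

bits = ceil(log2(1000)) = ceil(9.9658) = 10 bits


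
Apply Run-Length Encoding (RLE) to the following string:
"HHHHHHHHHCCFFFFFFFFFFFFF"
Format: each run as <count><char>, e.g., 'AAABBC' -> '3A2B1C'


Scanning runs left to right:
  i=0: run of 'H' x 9 -> '9H'
  i=9: run of 'C' x 2 -> '2C'
  i=11: run of 'F' x 13 -> '13F'

RLE = 9H2C13F


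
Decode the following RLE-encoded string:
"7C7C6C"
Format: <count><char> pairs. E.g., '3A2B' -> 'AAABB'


Expanding each <count><char> pair:
  7C -> 'CCCCCCC'
  7C -> 'CCCCCCC'
  6C -> 'CCCCCC'

Decoded = CCCCCCCCCCCCCCCCCCCC


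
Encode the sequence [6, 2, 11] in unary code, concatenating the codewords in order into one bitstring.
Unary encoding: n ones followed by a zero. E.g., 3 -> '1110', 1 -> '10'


Encode each number as n ones followed by a terminating 0:
  6 -> 1111110 (7 bits)
  2 -> 110 (3 bits)
  11 -> 111111111110 (12 bits)
Total length = 7 + 3 + 12 = 22 bits.

Unary([6, 2, 11]) = 1111110110111111111110 (22 bits)


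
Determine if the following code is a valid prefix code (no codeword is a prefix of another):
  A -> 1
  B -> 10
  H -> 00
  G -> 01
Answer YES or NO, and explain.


Checking each pair (does one codeword prefix another?):
  A='1' vs B='10': prefix -- VIOLATION

NO -- this is NOT a valid prefix code. A (1) is a prefix of B (10).


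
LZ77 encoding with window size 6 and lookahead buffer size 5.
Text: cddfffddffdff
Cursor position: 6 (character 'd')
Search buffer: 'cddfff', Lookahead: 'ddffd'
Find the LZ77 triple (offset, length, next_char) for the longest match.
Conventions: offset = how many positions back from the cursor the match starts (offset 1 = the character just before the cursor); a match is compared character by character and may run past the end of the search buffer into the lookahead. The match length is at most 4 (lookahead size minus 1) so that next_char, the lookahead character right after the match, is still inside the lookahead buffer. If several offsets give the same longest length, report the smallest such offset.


Try each offset into the search buffer:
  offset=1 (pos 5, char 'f'): match length 0
  offset=2 (pos 4, char 'f'): match length 0
  offset=3 (pos 3, char 'f'): match length 0
  offset=4 (pos 2, char 'd'): match length 1
  offset=5 (pos 1, char 'd'): match length 4
  offset=6 (pos 0, char 'c'): match length 0
Longest match has length 4 at offset 5.
next_char = character at position 6 + 4 = 10 -> 'd'

Best match: offset=5, length=4 (matching 'ddff' starting at position 1)
LZ77 triple: (5, 4, 'd')


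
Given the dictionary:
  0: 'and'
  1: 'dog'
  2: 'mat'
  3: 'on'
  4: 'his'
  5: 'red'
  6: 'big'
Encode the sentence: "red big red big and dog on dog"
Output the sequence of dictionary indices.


Look up each word in the dictionary:
  'red' -> 5
  'big' -> 6
  'red' -> 5
  'big' -> 6
  'and' -> 0
  'dog' -> 1
  'on' -> 3
  'dog' -> 1

Encoded: [5, 6, 5, 6, 0, 1, 3, 1]


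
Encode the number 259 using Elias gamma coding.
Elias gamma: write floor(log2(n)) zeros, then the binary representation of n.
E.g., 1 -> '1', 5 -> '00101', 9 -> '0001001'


num_bits = floor(log2(259)) + 1 = 9
leading_zeros = num_bits - 1 = 8
binary(259) = 100000011

Elias gamma(259) = '00000000' + '100000011' = 00000000100000011 (17 bits)


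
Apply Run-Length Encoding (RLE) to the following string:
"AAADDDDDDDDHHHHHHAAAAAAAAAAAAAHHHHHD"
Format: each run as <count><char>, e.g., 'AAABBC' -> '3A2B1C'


Scanning runs left to right:
  i=0: run of 'A' x 3 -> '3A'
  i=3: run of 'D' x 8 -> '8D'
  i=11: run of 'H' x 6 -> '6H'
  i=17: run of 'A' x 13 -> '13A'
  i=30: run of 'H' x 5 -> '5H'
  i=35: run of 'D' x 1 -> '1D'

RLE = 3A8D6H13A5H1D


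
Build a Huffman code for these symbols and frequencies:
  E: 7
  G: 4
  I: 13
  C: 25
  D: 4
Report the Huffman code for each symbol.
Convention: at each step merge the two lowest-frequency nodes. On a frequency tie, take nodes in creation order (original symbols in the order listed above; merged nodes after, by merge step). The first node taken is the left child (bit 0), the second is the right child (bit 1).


Huffman tree construction:
Step 1: Merge G(4) + D(4) = 8
Step 2: Merge E(7) + (G+D)(8) = 15
Step 3: Merge I(13) + (E+(G+D))(15) = 28
Step 4: Merge C(25) + (I+(E+(G+D)))(28) = 53
Read each symbol's code off the tree from the root (left child = 0, right child = 1).

Codes:
  E: 110 (length 3)
  G: 1110 (length 4)
  I: 10 (length 2)
  C: 0 (length 1)
  D: 1111 (length 4)
Average code length: 104/53 = 1.9623 bits/symbol


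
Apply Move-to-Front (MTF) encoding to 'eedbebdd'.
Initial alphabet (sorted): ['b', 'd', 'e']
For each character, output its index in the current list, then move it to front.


MTF encoding:
'e': index 2 in ['b', 'd', 'e'] -> ['e', 'b', 'd']
'e': index 0 in ['e', 'b', 'd'] -> ['e', 'b', 'd']
'd': index 2 in ['e', 'b', 'd'] -> ['d', 'e', 'b']
'b': index 2 in ['d', 'e', 'b'] -> ['b', 'd', 'e']
'e': index 2 in ['b', 'd', 'e'] -> ['e', 'b', 'd']
'b': index 1 in ['e', 'b', 'd'] -> ['b', 'e', 'd']
'd': index 2 in ['b', 'e', 'd'] -> ['d', 'b', 'e']
'd': index 0 in ['d', 'b', 'e'] -> ['d', 'b', 'e']


Output: [2, 0, 2, 2, 2, 1, 2, 0]


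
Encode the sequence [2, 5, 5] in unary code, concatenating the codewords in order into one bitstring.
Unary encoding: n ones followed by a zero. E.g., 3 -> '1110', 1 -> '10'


Encode each number as n ones followed by a terminating 0:
  2 -> 110 (3 bits)
  5 -> 111110 (6 bits)
  5 -> 111110 (6 bits)
Total length = 3 + 6 + 6 = 15 bits.

Unary([2, 5, 5]) = 110111110111110 (15 bits)


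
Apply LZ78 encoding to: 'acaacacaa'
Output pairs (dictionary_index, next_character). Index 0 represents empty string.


LZ78 encoding steps:
Dictionary: {0: ''}
Step 1: w='' (idx 0), next='a' -> output (0, 'a'), add 'a' as idx 1
Step 2: w='' (idx 0), next='c' -> output (0, 'c'), add 'c' as idx 2
Step 3: w='a' (idx 1), next='a' -> output (1, 'a'), add 'aa' as idx 3
Step 4: w='c' (idx 2), next='a' -> output (2, 'a'), add 'ca' as idx 4
Step 5: w='ca' (idx 4), next='a' -> output (4, 'a'), add 'caa' as idx 5


Encoded: [(0, 'a'), (0, 'c'), (1, 'a'), (2, 'a'), (4, 'a')]


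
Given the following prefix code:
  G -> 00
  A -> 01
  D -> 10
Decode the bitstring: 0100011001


Decoding step by step:
Bits 01 -> A
Bits 00 -> G
Bits 01 -> A
Bits 10 -> D
Bits 01 -> A


Decoded message: AGADA


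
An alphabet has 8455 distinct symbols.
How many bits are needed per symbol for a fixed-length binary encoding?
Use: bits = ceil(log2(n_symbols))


log2(8455) = 13.0456
Bracket: 2^13 = 8192 < 8455 <= 2^14 = 16384
So ceil(log2(8455)) = 14

bits = ceil(log2(8455)) = ceil(13.0456) = 14 bits


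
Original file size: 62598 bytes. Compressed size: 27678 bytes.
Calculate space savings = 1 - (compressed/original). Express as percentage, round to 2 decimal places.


ratio = compressed/original = 27678/62598 = 0.442155
savings = 1 - ratio = 1 - 0.442155 = 0.557845
as a percentage: 0.557845 * 100 = 55.78%

Space savings = 1 - 27678/62598 = 55.78%


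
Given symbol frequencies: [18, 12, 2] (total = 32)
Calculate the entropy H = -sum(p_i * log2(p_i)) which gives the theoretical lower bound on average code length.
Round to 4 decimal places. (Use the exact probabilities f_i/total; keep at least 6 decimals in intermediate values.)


Per-symbol terms -p_i * log2(p_i) with p_i = f_i/32:
  p = 18/32 = 0.562500: log2(p) = -0.830075, -p*log2(p) = 0.466917
  p = 12/32 = 0.375000: log2(p) = -1.415037, -p*log2(p) = 0.530639
  p = 2/32 = 0.062500: log2(p) = -4.000000, -p*log2(p) = 0.250000
H = 0.466917 + 0.530639 + 0.250000 = 1.247556

H = 1.2476 bits/symbol


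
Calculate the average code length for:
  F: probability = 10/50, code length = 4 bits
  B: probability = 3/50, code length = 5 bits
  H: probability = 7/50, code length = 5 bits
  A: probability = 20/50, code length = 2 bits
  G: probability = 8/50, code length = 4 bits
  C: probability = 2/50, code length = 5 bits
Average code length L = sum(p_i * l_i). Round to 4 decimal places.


Weighted contributions p_i * l_i:
  F: (10/50) * 4 = 40/50
  B: (3/50) * 5 = 15/50
  H: (7/50) * 5 = 35/50
  A: (20/50) * 2 = 40/50
  G: (8/50) * 4 = 32/50
  C: (2/50) * 5 = 10/50
Sum = (40 + 15 + 35 + 40 + 32 + 10)/50 = 172/50

L = 172/50 = 3.4400 bits/symbol


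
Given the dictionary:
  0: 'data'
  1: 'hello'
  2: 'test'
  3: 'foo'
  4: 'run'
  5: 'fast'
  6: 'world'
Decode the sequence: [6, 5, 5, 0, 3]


Look up each index in the dictionary:
  6 -> 'world'
  5 -> 'fast'
  5 -> 'fast'
  0 -> 'data'
  3 -> 'foo'

Decoded: "world fast fast data foo"


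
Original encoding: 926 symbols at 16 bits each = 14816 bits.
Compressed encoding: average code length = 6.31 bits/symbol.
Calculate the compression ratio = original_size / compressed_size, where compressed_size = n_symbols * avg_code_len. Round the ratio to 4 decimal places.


original_size = n_symbols * orig_bits = 926 * 16 = 14816 bits
compressed_size = n_symbols * avg_code_len = 926 * 6.31 = 5843.06 bits
ratio = original_size / compressed_size = 14816 / 5843.06 = 2.5357

Compression ratio = 2.5357


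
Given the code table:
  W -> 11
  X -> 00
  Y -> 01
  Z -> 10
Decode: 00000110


Decoding:
00 -> X
00 -> X
01 -> Y
10 -> Z


Result: XXYZ


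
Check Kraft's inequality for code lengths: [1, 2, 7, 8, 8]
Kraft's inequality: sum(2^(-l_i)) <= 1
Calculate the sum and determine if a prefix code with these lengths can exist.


Sum = 2^(-1) + 2^(-2) + 2^(-7) + 2^(-8) + 2^(-8)
    = 0.5 + 0.25 + 0.0078125 + 0.00390625 + 0.00390625
    = 196/256 = 0.765625
Since 0.765625 <= 1, Kraft's inequality IS satisfied.
A prefix code with these lengths CAN exist.

Kraft sum = 0.765625. Satisfied.


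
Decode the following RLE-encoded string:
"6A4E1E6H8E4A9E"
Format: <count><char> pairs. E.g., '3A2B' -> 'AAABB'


Expanding each <count><char> pair:
  6A -> 'AAAAAA'
  4E -> 'EEEE'
  1E -> 'E'
  6H -> 'HHHHHH'
  8E -> 'EEEEEEEE'
  4A -> 'AAAA'
  9E -> 'EEEEEEEEE'

Decoded = AAAAAAEEEEEHHHHHHEEEEEEEEAAAAEEEEEEEEE


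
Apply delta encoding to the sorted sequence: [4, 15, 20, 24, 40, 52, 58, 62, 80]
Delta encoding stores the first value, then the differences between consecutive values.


First value: 4
Deltas:
  15 - 4 = 11
  20 - 15 = 5
  24 - 20 = 4
  40 - 24 = 16
  52 - 40 = 12
  58 - 52 = 6
  62 - 58 = 4
  80 - 62 = 18


Delta encoded: [4, 11, 5, 4, 16, 12, 6, 4, 18]


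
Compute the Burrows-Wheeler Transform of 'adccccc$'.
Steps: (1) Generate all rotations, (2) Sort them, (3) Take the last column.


Rotations (sorted):
  0: $adccccc -> last char: c
  1: adccccc$ -> last char: $
  2: c$adcccc -> last char: c
  3: cc$adccc -> last char: c
  4: ccc$adcc -> last char: c
  5: cccc$adc -> last char: c
  6: ccccc$ad -> last char: d
  7: dccccc$a -> last char: a


BWT = c$ccccda


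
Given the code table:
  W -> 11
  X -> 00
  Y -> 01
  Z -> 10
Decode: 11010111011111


Decoding:
11 -> W
01 -> Y
01 -> Y
11 -> W
01 -> Y
11 -> W
11 -> W


Result: WYYWYWW


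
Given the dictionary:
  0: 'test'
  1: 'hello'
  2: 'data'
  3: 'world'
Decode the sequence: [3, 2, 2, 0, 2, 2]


Look up each index in the dictionary:
  3 -> 'world'
  2 -> 'data'
  2 -> 'data'
  0 -> 'test'
  2 -> 'data'
  2 -> 'data'

Decoded: "world data data test data data"


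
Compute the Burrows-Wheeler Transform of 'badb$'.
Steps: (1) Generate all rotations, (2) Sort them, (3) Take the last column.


Rotations (sorted):
  0: $badb -> last char: b
  1: adb$b -> last char: b
  2: b$bad -> last char: d
  3: badb$ -> last char: $
  4: db$ba -> last char: a


BWT = bbd$a


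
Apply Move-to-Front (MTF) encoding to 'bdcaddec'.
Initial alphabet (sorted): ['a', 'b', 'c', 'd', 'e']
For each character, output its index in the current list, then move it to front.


MTF encoding:
'b': index 1 in ['a', 'b', 'c', 'd', 'e'] -> ['b', 'a', 'c', 'd', 'e']
'd': index 3 in ['b', 'a', 'c', 'd', 'e'] -> ['d', 'b', 'a', 'c', 'e']
'c': index 3 in ['d', 'b', 'a', 'c', 'e'] -> ['c', 'd', 'b', 'a', 'e']
'a': index 3 in ['c', 'd', 'b', 'a', 'e'] -> ['a', 'c', 'd', 'b', 'e']
'd': index 2 in ['a', 'c', 'd', 'b', 'e'] -> ['d', 'a', 'c', 'b', 'e']
'd': index 0 in ['d', 'a', 'c', 'b', 'e'] -> ['d', 'a', 'c', 'b', 'e']
'e': index 4 in ['d', 'a', 'c', 'b', 'e'] -> ['e', 'd', 'a', 'c', 'b']
'c': index 3 in ['e', 'd', 'a', 'c', 'b'] -> ['c', 'e', 'd', 'a', 'b']


Output: [1, 3, 3, 3, 2, 0, 4, 3]


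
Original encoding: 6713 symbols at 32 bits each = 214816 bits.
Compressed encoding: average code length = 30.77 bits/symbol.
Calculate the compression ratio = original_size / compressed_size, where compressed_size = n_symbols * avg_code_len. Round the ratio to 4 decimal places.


original_size = n_symbols * orig_bits = 6713 * 32 = 214816 bits
compressed_size = n_symbols * avg_code_len = 6713 * 30.77 = 206559.01 bits
ratio = original_size / compressed_size = 214816 / 206559.01 = 1.04

Compression ratio = 1.04


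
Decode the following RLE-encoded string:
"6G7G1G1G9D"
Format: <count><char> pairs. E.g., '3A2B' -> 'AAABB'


Expanding each <count><char> pair:
  6G -> 'GGGGGG'
  7G -> 'GGGGGGG'
  1G -> 'G'
  1G -> 'G'
  9D -> 'DDDDDDDDD'

Decoded = GGGGGGGGGGGGGGGDDDDDDDDD


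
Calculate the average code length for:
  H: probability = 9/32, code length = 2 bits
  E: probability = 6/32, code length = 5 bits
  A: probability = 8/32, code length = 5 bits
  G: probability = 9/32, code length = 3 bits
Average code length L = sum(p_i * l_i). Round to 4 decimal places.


Weighted contributions p_i * l_i:
  H: (9/32) * 2 = 18/32
  E: (6/32) * 5 = 30/32
  A: (8/32) * 5 = 40/32
  G: (9/32) * 3 = 27/32
Sum = (18 + 30 + 40 + 27)/32 = 115/32

L = 115/32 = 3.5938 bits/symbol


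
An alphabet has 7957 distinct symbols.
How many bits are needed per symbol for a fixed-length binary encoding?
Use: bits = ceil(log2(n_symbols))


log2(7957) = 12.958
Bracket: 2^12 = 4096 < 7957 <= 2^13 = 8192
So ceil(log2(7957)) = 13

bits = ceil(log2(7957)) = ceil(12.958) = 13 bits


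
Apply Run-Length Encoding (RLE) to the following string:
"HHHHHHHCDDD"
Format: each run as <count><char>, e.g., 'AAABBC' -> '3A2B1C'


Scanning runs left to right:
  i=0: run of 'H' x 7 -> '7H'
  i=7: run of 'C' x 1 -> '1C'
  i=8: run of 'D' x 3 -> '3D'

RLE = 7H1C3D


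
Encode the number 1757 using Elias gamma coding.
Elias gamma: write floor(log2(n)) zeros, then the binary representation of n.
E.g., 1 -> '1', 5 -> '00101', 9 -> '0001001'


num_bits = floor(log2(1757)) + 1 = 11
leading_zeros = num_bits - 1 = 10
binary(1757) = 11011011101

Elias gamma(1757) = '0000000000' + '11011011101' = 000000000011011011101 (21 bits)


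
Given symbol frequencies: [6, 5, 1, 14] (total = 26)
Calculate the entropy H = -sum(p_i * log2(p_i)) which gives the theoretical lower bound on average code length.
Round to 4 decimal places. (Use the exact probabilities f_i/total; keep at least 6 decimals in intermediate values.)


Per-symbol terms -p_i * log2(p_i) with p_i = f_i/26:
  p = 6/26 = 0.230769: log2(p) = -2.115477, -p*log2(p) = 0.488187
  p = 5/26 = 0.192308: log2(p) = -2.378512, -p*log2(p) = 0.457406
  p = 1/26 = 0.038462: log2(p) = -4.700440, -p*log2(p) = 0.180786
  p = 14/26 = 0.538462: log2(p) = -0.893085, -p*log2(p) = 0.480892
H = 0.488187 + 0.457406 + 0.180786 + 0.480892 = 1.607271

H = 1.6073 bits/symbol


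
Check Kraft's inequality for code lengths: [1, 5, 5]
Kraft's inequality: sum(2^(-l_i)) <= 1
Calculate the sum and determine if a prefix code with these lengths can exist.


Sum = 2^(-1) + 2^(-5) + 2^(-5)
    = 0.5 + 0.03125 + 0.03125
    = 18/32 = 0.5625
Since 0.5625 <= 1, Kraft's inequality IS satisfied.
A prefix code with these lengths CAN exist.

Kraft sum = 0.5625. Satisfied.


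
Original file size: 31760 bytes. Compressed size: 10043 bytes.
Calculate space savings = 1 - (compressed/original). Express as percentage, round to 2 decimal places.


ratio = compressed/original = 10043/31760 = 0.316215
savings = 1 - ratio = 1 - 0.316215 = 0.683785
as a percentage: 0.683785 * 100 = 68.38%

Space savings = 1 - 10043/31760 = 68.38%


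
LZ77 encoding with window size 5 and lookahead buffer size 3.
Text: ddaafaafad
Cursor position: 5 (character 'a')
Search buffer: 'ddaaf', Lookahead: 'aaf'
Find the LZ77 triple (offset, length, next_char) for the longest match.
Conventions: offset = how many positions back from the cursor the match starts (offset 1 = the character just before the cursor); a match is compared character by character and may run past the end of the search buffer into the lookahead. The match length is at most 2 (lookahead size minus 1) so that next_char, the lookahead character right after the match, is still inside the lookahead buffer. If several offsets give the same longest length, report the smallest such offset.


Try each offset into the search buffer:
  offset=1 (pos 4, char 'f'): match length 0
  offset=2 (pos 3, char 'a'): match length 1
  offset=3 (pos 2, char 'a'): match length 2
  offset=4 (pos 1, char 'd'): match length 0
  offset=5 (pos 0, char 'd'): match length 0
Longest match has length 2 at offset 3.
next_char = character at position 5 + 2 = 7 -> 'f'

Best match: offset=3, length=2 (matching 'aa' starting at position 2)
LZ77 triple: (3, 2, 'f')


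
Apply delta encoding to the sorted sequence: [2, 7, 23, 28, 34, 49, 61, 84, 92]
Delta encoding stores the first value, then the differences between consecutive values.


First value: 2
Deltas:
  7 - 2 = 5
  23 - 7 = 16
  28 - 23 = 5
  34 - 28 = 6
  49 - 34 = 15
  61 - 49 = 12
  84 - 61 = 23
  92 - 84 = 8


Delta encoded: [2, 5, 16, 5, 6, 15, 12, 23, 8]


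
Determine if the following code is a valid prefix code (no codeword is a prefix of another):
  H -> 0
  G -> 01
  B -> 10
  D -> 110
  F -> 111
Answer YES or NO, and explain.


Checking each pair (does one codeword prefix another?):
  H='0' vs G='01': prefix -- VIOLATION

NO -- this is NOT a valid prefix code. H (0) is a prefix of G (01).


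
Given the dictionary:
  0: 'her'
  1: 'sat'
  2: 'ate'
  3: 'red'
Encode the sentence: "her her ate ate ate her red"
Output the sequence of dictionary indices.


Look up each word in the dictionary:
  'her' -> 0
  'her' -> 0
  'ate' -> 2
  'ate' -> 2
  'ate' -> 2
  'her' -> 0
  'red' -> 3

Encoded: [0, 0, 2, 2, 2, 0, 3]


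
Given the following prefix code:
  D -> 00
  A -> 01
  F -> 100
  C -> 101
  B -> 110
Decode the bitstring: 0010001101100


Decoding step by step:
Bits 00 -> D
Bits 100 -> F
Bits 01 -> A
Bits 101 -> C
Bits 100 -> F


Decoded message: DFACF


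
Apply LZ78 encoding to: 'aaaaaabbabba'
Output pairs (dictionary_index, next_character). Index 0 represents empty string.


LZ78 encoding steps:
Dictionary: {0: ''}
Step 1: w='' (idx 0), next='a' -> output (0, 'a'), add 'a' as idx 1
Step 2: w='a' (idx 1), next='a' -> output (1, 'a'), add 'aa' as idx 2
Step 3: w='aa' (idx 2), next='a' -> output (2, 'a'), add 'aaa' as idx 3
Step 4: w='' (idx 0), next='b' -> output (0, 'b'), add 'b' as idx 4
Step 5: w='b' (idx 4), next='a' -> output (4, 'a'), add 'ba' as idx 5
Step 6: w='b' (idx 4), next='b' -> output (4, 'b'), add 'bb' as idx 6
Step 7: w='a' (idx 1), end of input -> output (1, '')


Encoded: [(0, 'a'), (1, 'a'), (2, 'a'), (0, 'b'), (4, 'a'), (4, 'b'), (1, '')]


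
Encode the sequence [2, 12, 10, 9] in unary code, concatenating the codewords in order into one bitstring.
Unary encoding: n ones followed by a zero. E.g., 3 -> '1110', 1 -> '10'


Encode each number as n ones followed by a terminating 0:
  2 -> 110 (3 bits)
  12 -> 1111111111110 (13 bits)
  10 -> 11111111110 (11 bits)
  9 -> 1111111110 (10 bits)
Total length = 3 + 13 + 11 + 10 = 37 bits.

Unary([2, 12, 10, 9]) = 1101111111111110111111111101111111110 (37 bits)


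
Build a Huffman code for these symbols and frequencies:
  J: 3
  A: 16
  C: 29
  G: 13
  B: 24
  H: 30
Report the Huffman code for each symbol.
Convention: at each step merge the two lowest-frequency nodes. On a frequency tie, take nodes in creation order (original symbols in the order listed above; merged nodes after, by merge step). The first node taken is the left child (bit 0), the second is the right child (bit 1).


Huffman tree construction:
Step 1: Merge J(3) + G(13) = 16
Step 2: Merge A(16) + (J+G)(16) = 32
Step 3: Merge B(24) + C(29) = 53
Step 4: Merge H(30) + (A+(J+G))(32) = 62
Step 5: Merge (B+C)(53) + (H+(A+(J+G)))(62) = 115
Read each symbol's code off the tree from the root (left child = 0, right child = 1).

Codes:
  J: 1110 (length 4)
  A: 110 (length 3)
  C: 01 (length 2)
  G: 1111 (length 4)
  B: 00 (length 2)
  H: 10 (length 2)
Average code length: 278/115 = 2.4174 bits/symbol


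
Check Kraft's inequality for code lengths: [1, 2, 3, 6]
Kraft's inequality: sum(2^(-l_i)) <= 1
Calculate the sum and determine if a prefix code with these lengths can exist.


Sum = 2^(-1) + 2^(-2) + 2^(-3) + 2^(-6)
    = 0.5 + 0.25 + 0.125 + 0.015625
    = 57/64 = 0.890625
Since 0.890625 <= 1, Kraft's inequality IS satisfied.
A prefix code with these lengths CAN exist.

Kraft sum = 0.890625. Satisfied.


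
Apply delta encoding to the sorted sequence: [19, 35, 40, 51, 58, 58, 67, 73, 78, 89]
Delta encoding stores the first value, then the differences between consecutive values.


First value: 19
Deltas:
  35 - 19 = 16
  40 - 35 = 5
  51 - 40 = 11
  58 - 51 = 7
  58 - 58 = 0
  67 - 58 = 9
  73 - 67 = 6
  78 - 73 = 5
  89 - 78 = 11


Delta encoded: [19, 16, 5, 11, 7, 0, 9, 6, 5, 11]


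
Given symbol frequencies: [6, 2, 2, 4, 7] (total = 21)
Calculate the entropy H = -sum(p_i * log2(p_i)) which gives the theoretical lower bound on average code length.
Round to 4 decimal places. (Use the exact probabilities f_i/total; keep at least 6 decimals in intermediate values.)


Per-symbol terms -p_i * log2(p_i) with p_i = f_i/21:
  p = 6/21 = 0.285714: log2(p) = -1.807355, -p*log2(p) = 0.516387
  p = 2/21 = 0.095238: log2(p) = -3.392317, -p*log2(p) = 0.323078
  p = 2/21 = 0.095238: log2(p) = -3.392317, -p*log2(p) = 0.323078
  p = 4/21 = 0.190476: log2(p) = -2.392317, -p*log2(p) = 0.455680
  p = 7/21 = 0.333333: log2(p) = -1.584963, -p*log2(p) = 0.528321
H = 0.516387 + 0.323078 + 0.323078 + 0.455680 + 0.528321 = 2.146544

H = 2.1465 bits/symbol


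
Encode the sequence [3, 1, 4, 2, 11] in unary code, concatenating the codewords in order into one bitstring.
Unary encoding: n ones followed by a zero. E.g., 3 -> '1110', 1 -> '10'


Encode each number as n ones followed by a terminating 0:
  3 -> 1110 (4 bits)
  1 -> 10 (2 bits)
  4 -> 11110 (5 bits)
  2 -> 110 (3 bits)
  11 -> 111111111110 (12 bits)
Total length = 4 + 2 + 5 + 3 + 12 = 26 bits.

Unary([3, 1, 4, 2, 11]) = 11101011110110111111111110 (26 bits)


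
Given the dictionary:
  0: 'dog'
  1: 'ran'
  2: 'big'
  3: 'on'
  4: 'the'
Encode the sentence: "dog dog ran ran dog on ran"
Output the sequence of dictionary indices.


Look up each word in the dictionary:
  'dog' -> 0
  'dog' -> 0
  'ran' -> 1
  'ran' -> 1
  'dog' -> 0
  'on' -> 3
  'ran' -> 1

Encoded: [0, 0, 1, 1, 0, 3, 1]
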